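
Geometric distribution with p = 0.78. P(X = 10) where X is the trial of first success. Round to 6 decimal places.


P = (1-p)^(k-1) * p
(1-p)^(k-1) = 0.22^9 ≈ 0.000001207269
P = 0.000001207269 * 0.78 ≈ 0.0000009416700

0.000001


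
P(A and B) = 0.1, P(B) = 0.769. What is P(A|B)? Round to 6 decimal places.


P(A|B) = P(A and B) / P(B) = 0.1 / 0.769 = 100/769 ≈ 0.13003901

0.130039


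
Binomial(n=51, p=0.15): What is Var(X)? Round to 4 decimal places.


Var = n*p*(1-p) = 51 * 0.15 * 0.85 = 6.5025

6.5025


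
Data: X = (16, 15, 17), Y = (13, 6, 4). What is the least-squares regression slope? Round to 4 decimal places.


b = sum((xi-xbar)(yi-ybar)) / sum((xi-xbar)^2)
n = 3, xbar = 48/3 = 16, ybar = 23/3 ≈ 7.666667
Sxy = sum((xi-xbar)(yi-ybar)) = -2
Sxx = sum((xi-xbar)^2) = 2
b = Sxy / Sxx = -1

-1.0000


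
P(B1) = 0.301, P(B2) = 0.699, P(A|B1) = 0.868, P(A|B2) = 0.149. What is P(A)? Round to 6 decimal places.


P(A) = P(A|B1)*P(B1) + P(A|B2)*P(B2)
P(A|B1)*P(B1) = 0.868 * 0.301 = 0.261268
P(A|B2)*P(B2) = 0.149 * 0.699 = 0.104151
P(A) = 0.261268 + 0.104151 = 0.365419

0.365419


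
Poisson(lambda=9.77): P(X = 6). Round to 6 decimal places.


P = e^(-lam) * lam^k / k!
e^(-9.77) ≈ 0.00005714035
lam^k = 9.77^6 ≈ 869695.819145
k! = 6! = 720
P = 0.00005714035 * 869695.819145 / 720 ≈ 0.069020

0.069020


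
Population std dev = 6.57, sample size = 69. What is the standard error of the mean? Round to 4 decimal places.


SE = sigma / sqrt(n)
sqrt(69) ≈ 8.306624
SE = 6.57 / 8.306624 ≈ 0.790935

0.7909


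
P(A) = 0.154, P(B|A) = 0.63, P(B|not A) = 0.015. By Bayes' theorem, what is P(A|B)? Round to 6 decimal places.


P(A|B) = P(B|A)*P(A) / P(B), P(B) = P(B|A)*P(A) + P(B|not A)*P(not A)
P(B|A)*P(A) = 0.63 * 0.154 = 0.09702
P(B|not A)*P(not A) = 0.015 * 0.846 = 0.01269
P(B) = 0.09702 + 0.01269 = 0.10971
P(A|B) = 0.09702 / 0.10971 = 1078/1219 ≈ 0.88433142

0.884331


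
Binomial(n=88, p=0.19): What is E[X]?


E[X] = n*p = 88 * 0.19 = 16.72

16.72


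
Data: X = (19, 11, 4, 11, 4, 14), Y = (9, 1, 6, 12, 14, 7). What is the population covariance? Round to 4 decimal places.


Cov = (1/n)*sum((xi-xbar)(yi-ybar))
n = 6, xbar = 63/6 = 10.5, ybar = 49/6 ≈ 8.166667
sum((xi-xbar)(yi-ybar)) = -22.5
Cov = -22.5 / 6 = -3.75

-3.7500


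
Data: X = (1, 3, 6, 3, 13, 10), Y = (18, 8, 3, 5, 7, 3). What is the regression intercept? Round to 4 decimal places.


a = ybar - b*xbar, where b = sum((xi-xbar)(yi-ybar)) / sum((xi-xbar)^2)
n = 6, xbar = 36/6 = 6, ybar = 44/6 = 22/3 ≈ 7.333333
Sxy = sum((xi-xbar)(yi-ybar)) = -68
Sxx = sum((xi-xbar)^2) = 108
b = Sxy / Sxx = -17/27 ≈ -0.629630
a = 7.333333 - (-0.629630) * 6 = 100/9 ≈ 11.111111

11.1111


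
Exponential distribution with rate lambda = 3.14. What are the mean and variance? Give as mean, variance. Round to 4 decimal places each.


mean = 1/lam, var = 1/lam^2
mean = 1 / 3.14 = 50/157 ≈ 0.318471
lam^2 = 3.14^2 = 9.8596
var = 1 / 9.8596 ≈ 0.101424

0.3185, 0.1014


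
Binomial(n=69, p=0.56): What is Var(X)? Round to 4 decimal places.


Var = n*p*(1-p) = 69 * 0.56 * 0.44 = 17.0016

17.0016


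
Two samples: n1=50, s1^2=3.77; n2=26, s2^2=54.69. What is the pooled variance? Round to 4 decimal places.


sp^2 = ((n1-1)*s1^2 + (n2-1)*s2^2)/(n1+n2-2)
(n1-1)*s1^2 = 49 * 3.77 = 184.73
(n2-1)*s2^2 = 25 * 54.69 = 1367.25
numerator = 184.73 + 1367.25 = 1551.98
n1+n2-2 = 74
sp^2 = 1551.98 / 74 = 77599/3700 ≈ 20.972703

20.9727


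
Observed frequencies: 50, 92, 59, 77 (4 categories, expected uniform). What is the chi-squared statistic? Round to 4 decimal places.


chi2 = sum((O-E)^2/E), E = total/4
total = 278, E = 278/4 = 69.5
(50 - 69.5)^2 / 69.5 = 380.25 / 69.5 = 1521/278 ≈ 5.471223
(92 - 69.5)^2 / 69.5 = 506.25 / 69.5 = 2025/278 ≈ 7.284173
(59 - 69.5)^2 / 69.5 = 110.25 / 69.5 = 441/278 ≈ 1.586331
(77 - 69.5)^2 / 69.5 = 56.25 / 69.5 = 225/278 ≈ 0.809353
chi2 = 2106/139 ≈ 15.151079

15.1511


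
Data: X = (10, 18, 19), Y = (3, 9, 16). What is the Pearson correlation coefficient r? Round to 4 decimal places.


r = sum((xi-xbar)(yi-ybar)) / sqrt(sum((xi-xbar)^2) * sum((yi-ybar)^2))
n = 3, xbar = 47/3 ≈ 15.666667, ybar = 28/3 ≈ 9.333333
Sxy = sum((xi-xbar)(yi-ybar)) = 172/3 ≈ 57.333333
Sxx = sum((xi-xbar)^2) = 146/3 ≈ 48.666667
Syy = sum((yi-ybar)^2) = 254/3 ≈ 84.666667
sqrt(Sxx*Syy) ≈ 64.190688
r = Sxy / sqrt(Sxx*Syy) = 57.333333 / 64.190688 ≈ 0.893172

0.8932


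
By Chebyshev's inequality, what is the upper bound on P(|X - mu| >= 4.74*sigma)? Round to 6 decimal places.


P <= 1/k^2
k^2 = 4.74^2 = 22.4676
1/k^2 = 1 / 22.4676 ≈ 0.04450854

0.044509


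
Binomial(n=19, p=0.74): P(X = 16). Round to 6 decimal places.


P = C(n,k) * p^k * (1-p)^(n-k)
C(19,16) = 969
p^k = 0.74^16 ≈ 0.008085512
(1-p)^(n-k) = 0.26^3 = 0.017576
P = 969 * 0.008085512 * 0.017576 ≈ 0.137706

0.137706


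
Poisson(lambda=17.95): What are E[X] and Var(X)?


E[X] = Var(X) = lambda = 17.95

17.95, 17.95


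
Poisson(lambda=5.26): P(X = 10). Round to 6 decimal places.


P = e^(-lam) * lam^k / k!
e^(-5.26) ≈ 0.005195305
lam^k = 5.26^10 ≈ 16212778.207093
k! = 10! = 3628800
P = 0.005195305 * 16212778.207093 / 3628800 ≈ 0.023212

0.023212


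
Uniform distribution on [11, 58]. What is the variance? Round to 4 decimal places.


Var = (b-a)^2 / 12
(b-a)^2 = (58 - 11)^2 = 2209
Var = 2209/12 ≈ 184.083333

184.0833


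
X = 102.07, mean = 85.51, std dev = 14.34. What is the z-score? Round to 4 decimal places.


z = (X - mu) / sigma
X - mu = 102.07 - 85.51 = 16.56
z = 16.56 / 14.34 = 276/239 ≈ 1.154812

1.1548


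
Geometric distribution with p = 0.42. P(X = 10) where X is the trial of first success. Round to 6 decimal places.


P = (1-p)^(k-1) * p
(1-p)^(k-1) = 0.58^9 ≈ 0.007427659
P = 0.007427659 * 0.42 ≈ 0.003119617

0.003120


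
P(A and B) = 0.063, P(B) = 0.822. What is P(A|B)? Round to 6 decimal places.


P(A|B) = P(A and B) / P(B) = 0.063 / 0.822 = 21/274 ≈ 0.07664234

0.076642


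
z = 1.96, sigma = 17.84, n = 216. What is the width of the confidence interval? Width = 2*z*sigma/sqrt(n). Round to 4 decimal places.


width = 2*z*sigma/sqrt(n)
2*z*sigma = 2 * 1.96 * 17.84 = 69.9328
sqrt(216) ≈ 14.696938
width = 69.9328 / 14.696938 ≈ 4.758324

4.7583


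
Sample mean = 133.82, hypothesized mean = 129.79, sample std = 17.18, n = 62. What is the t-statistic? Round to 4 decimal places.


t = (xbar - mu0) / (s/sqrt(n))
xbar - mu0 = 133.82 - 129.79 = 4.03
sqrt(62) ≈ 7.87400787
s/sqrt(n) = 17.18 / 7.87400787 ≈ 2.18186218
t = 4.03 / 2.18186218 ≈ 1.847046

1.8470


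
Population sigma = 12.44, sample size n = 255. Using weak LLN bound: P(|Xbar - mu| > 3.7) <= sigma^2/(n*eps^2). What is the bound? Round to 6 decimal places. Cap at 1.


bound = min(1, sigma^2/(n*eps^2))
sigma^2 = 12.44^2 = 154.7536
n*eps^2 = 255 * 3.7^2 = 255 * 13.69 = 3490.95
sigma^2/(n*eps^2) = 154.7536 / 3490.95 ≈ 0.04432994

0.044330


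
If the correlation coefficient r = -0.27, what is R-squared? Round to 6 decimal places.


R^2 = r^2 = (-0.27)^2 = 0.0729

0.072900


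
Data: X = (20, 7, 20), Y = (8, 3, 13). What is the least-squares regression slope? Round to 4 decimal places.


b = sum((xi-xbar)(yi-ybar)) / sum((xi-xbar)^2)
n = 3, xbar = 47/3 ≈ 15.666667, ybar = 24/3 = 8
Sxy = sum((xi-xbar)(yi-ybar)) = 65
Sxx = sum((xi-xbar)^2) = 338/3 ≈ 112.666667
b = Sxy / Sxx = 15/26 ≈ 0.576923

0.5769


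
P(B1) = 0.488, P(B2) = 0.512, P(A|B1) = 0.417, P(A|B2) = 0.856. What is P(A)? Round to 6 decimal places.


P(A) = P(A|B1)*P(B1) + P(A|B2)*P(B2)
P(A|B1)*P(B1) = 0.417 * 0.488 = 0.203496
P(A|B2)*P(B2) = 0.856 * 0.512 = 0.438272
P(A) = 0.203496 + 0.438272 = 0.641768

0.641768


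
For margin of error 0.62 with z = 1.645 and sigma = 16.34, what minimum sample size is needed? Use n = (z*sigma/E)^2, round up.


z*sigma/E = 1.645 * 16.34 / 0.62 = 268793/6200 ≈ 43.353710
(z*sigma/E)^2 ≈ 1879.544143
round up: n = 1880

1880


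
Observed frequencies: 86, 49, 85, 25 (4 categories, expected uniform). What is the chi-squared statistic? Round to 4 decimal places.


chi2 = sum((O-E)^2/E), E = total/4
total = 245, E = 245/4 = 61.25
(86 - 61.25)^2 / 61.25 = 612.5625 / 61.25 = 9801/980 ≈ 10.001020
(49 - 61.25)^2 / 61.25 = 150.0625 / 61.25 = 2.45
(85 - 61.25)^2 / 61.25 = 564.0625 / 61.25 = 1805/196 ≈ 9.209184
(25 - 61.25)^2 / 61.25 = 1314.0625 / 61.25 = 4205/196 ≈ 21.454082
chi2 = 1509/35 ≈ 43.114286

43.1143


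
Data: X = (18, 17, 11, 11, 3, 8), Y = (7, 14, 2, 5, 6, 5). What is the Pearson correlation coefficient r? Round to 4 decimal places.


r = sum((xi-xbar)(yi-ybar)) / sqrt(sum((xi-xbar)^2) * sum((yi-ybar)^2))
n = 6, xbar = 68/6 = 34/3 ≈ 11.333333, ybar = 39/6 = 6.5
Sxy = sum((xi-xbar)(yi-ybar)) = 57
Sxx = sum((xi-xbar)^2) = 472/3 ≈ 157.333333
Syy = sum((yi-ybar)^2) = 81.5
sqrt(Sxx*Syy) ≈ 113.237214
r = Sxy / sqrt(Sxx*Syy) = 57 / 113.237214 ≈ 0.503368

0.5034


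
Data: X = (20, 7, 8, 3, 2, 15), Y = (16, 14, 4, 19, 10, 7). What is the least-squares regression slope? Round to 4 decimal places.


b = sum((xi-xbar)(yi-ybar)) / sum((xi-xbar)^2)
n = 6, xbar = 55/6 ≈ 9.166667, ybar = 70/6 = 35/3 ≈ 11.666667
Sxy = sum((xi-xbar)(yi-ybar)) = -29/3 ≈ -9.666667
Sxx = sum((xi-xbar)^2) = 1481/6 ≈ 246.833333
b = Sxy / Sxx = -58/1481 ≈ -0.039163

-0.0392


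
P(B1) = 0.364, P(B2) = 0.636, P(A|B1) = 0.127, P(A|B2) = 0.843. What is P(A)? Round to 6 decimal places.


P(A) = P(A|B1)*P(B1) + P(A|B2)*P(B2)
P(A|B1)*P(B1) = 0.127 * 0.364 = 0.046228
P(A|B2)*P(B2) = 0.843 * 0.636 = 0.536148
P(A) = 0.046228 + 0.536148 = 0.582376

0.582376


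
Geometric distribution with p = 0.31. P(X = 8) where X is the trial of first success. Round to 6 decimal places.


P = (1-p)^(k-1) * p
(1-p)^(k-1) = 0.69^7 ≈ 0.07446353
P = 0.07446353 * 0.31 ≈ 0.02308370

0.023084


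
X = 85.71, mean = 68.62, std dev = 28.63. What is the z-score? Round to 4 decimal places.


z = (X - mu) / sigma
X - mu = 85.71 - 68.62 = 17.09
z = 17.09 / 28.63 = 1709/2863 ≈ 0.596926

0.5969


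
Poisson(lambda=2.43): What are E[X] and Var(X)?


E[X] = Var(X) = lambda = 2.43

2.43, 2.43


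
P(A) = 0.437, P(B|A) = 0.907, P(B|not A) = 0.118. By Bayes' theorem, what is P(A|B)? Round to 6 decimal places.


P(A|B) = P(B|A)*P(A) / P(B), P(B) = P(B|A)*P(A) + P(B|not A)*P(not A)
P(B|A)*P(A) = 0.907 * 0.437 = 0.396359
P(B|not A)*P(not A) = 0.118 * 0.563 = 0.066434
P(B) = 0.396359 + 0.066434 = 0.462793
P(A|B) = 0.396359 / 0.462793 ≈ 0.85644986

0.856450


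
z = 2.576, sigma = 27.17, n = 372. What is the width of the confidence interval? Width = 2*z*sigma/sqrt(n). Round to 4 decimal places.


width = 2*z*sigma/sqrt(n)
2*z*sigma = 2 * 2.576 * 27.17 = 139.97984
sqrt(372) ≈ 19.287302
width = 139.97984 / 19.287302 ≈ 7.257617

7.2576


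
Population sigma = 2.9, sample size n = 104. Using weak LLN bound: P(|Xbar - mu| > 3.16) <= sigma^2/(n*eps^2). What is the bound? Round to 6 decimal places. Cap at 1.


bound = min(1, sigma^2/(n*eps^2))
sigma^2 = 2.9^2 = 8.41
n*eps^2 = 104 * 3.16^2 = 104 * 9.9856 = 1038.5024
sigma^2/(n*eps^2) = 8.41 / 1038.5024 ≈ 0.00809820

0.008098


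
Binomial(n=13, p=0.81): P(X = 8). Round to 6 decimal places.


P = C(n,k) * p^k * (1-p)^(n-k)
C(13,8) = 1287
p^k = 0.81^8 ≈ 0.1853020
(1-p)^(n-k) = 0.19^5 = 0.0002476099
P = 1287 * 0.1853020 * 0.0002476099 ≈ 0.059051

0.059051


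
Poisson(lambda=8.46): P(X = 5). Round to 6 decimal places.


P = e^(-lam) * lam^k / k!
e^(-8.46) ≈ 0.0002117721
lam^k = 8.46^5 ≈ 43336.298619
k! = 5! = 120
P = 0.0002117721 * 43336.298619 / 120 ≈ 0.076478

0.076478


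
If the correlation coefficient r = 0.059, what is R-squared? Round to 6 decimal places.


R^2 = r^2 = (0.059)^2 = 0.003481

0.003481


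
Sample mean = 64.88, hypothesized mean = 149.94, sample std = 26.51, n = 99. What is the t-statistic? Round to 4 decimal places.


t = (xbar - mu0) / (s/sqrt(n))
xbar - mu0 = 64.88 - 149.94 = -85.06
sqrt(99) ≈ 9.94987437
s/sqrt(n) = 26.51 / 9.94987437 ≈ 2.66435525
t = -85.06 / 2.66435525 ≈ -31.925172

-31.9252


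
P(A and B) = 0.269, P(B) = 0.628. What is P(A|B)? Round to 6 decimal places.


P(A|B) = P(A and B) / P(B) = 0.269 / 0.628 = 269/628 ≈ 0.42834395

0.428344


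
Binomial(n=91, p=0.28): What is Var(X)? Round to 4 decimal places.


Var = n*p*(1-p) = 91 * 0.28 * 0.72 = 18.3456

18.3456


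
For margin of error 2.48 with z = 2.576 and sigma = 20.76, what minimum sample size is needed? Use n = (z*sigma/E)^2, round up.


z*sigma/E = 2.576 * 20.76 / 2.48 = 83559/3875 ≈ 21.563613
(z*sigma/E)^2 ≈ 464.989401
round up: n = 465

465


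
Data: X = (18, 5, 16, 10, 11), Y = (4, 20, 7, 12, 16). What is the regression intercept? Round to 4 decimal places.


a = ybar - b*xbar, where b = sum((xi-xbar)(yi-ybar)) / sum((xi-xbar)^2)
n = 5, xbar = 60/5 = 12, ybar = 59/5 = 11.8
Sxy = sum((xi-xbar)(yi-ybar)) = -128
Sxx = sum((xi-xbar)^2) = 106
b = Sxy / Sxx = -64/53 ≈ -1.207547
a = 11.8 - (-1.207547) * 12 = 6967/265 ≈ 26.290566

26.2906


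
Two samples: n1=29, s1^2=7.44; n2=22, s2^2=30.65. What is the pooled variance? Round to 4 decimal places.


sp^2 = ((n1-1)*s1^2 + (n2-1)*s2^2)/(n1+n2-2)
(n1-1)*s1^2 = 28 * 7.44 = 208.32
(n2-1)*s2^2 = 21 * 30.65 = 643.65
numerator = 208.32 + 643.65 = 851.97
n1+n2-2 = 49
sp^2 = 851.97 / 49 = 12171/700 ≈ 17.387143

17.3871


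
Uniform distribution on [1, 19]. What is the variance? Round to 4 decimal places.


Var = (b-a)^2 / 12
(b-a)^2 = (19 - 1)^2 = 324
Var = 324/12 = 27

27.0000


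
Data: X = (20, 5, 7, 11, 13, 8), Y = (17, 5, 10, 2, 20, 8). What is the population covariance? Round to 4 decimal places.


Cov = (1/n)*sum((xi-xbar)(yi-ybar))
n = 6, xbar = 64/6 = 32/3 ≈ 10.666667, ybar = 62/6 = 31/3 ≈ 10.333333
sum((xi-xbar)(yi-ybar)) = 359/3 ≈ 119.666667
Cov = 119.666667 / 6 = 359/18 ≈ 19.944444

19.9444


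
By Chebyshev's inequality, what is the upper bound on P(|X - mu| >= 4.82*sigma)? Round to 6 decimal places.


P <= 1/k^2
k^2 = 4.82^2 = 23.2324
1/k^2 = 1 / 23.2324 ≈ 0.04304334

0.043043


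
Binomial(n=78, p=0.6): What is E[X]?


E[X] = n*p = 78 * 0.6 = 46.8

46.8


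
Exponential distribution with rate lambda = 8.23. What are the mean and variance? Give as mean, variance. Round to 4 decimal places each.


mean = 1/lam, var = 1/lam^2
mean = 1 / 8.23 = 100/823 ≈ 0.121507
lam^2 = 8.23^2 = 67.7329
var = 1 / 67.7329 ≈ 0.014764

0.1215, 0.0148


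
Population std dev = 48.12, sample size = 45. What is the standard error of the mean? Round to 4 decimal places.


SE = sigma / sqrt(n)
sqrt(45) ≈ 6.708204
SE = 48.12 / 6.708204 ≈ 7.173306

7.1733


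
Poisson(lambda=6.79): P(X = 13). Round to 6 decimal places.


P = e^(-lam) * lam^k / k!
e^(-6.79) ≈ 0.001124969
lam^k = 6.79^13 ≈ 65208928743.245310
k! = 13! = 6227020800
P = 0.001124969 * 65208928743.245310 / 6227020800 ≈ 0.011781

0.011781


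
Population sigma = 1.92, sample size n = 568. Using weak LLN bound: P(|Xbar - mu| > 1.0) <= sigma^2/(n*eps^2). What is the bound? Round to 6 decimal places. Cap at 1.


bound = min(1, sigma^2/(n*eps^2))
sigma^2 = 1.92^2 = 3.6864
n*eps^2 = 568 * 1.0^2 = 568 * 1 = 568
sigma^2/(n*eps^2) = 3.6864 / 568 ≈ 0.00649014

0.006490


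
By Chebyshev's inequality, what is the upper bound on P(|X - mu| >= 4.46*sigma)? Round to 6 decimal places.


P <= 1/k^2
k^2 = 4.46^2 = 19.8916
1/k^2 = 1 / 19.8916 ≈ 0.05027248

0.050272


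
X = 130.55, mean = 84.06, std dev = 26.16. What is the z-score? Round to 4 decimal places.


z = (X - mu) / sigma
X - mu = 130.55 - 84.06 = 46.49
z = 46.49 / 26.16 = 4649/2616 ≈ 1.777141

1.7771


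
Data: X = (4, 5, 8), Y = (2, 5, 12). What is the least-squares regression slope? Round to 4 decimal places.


b = sum((xi-xbar)(yi-ybar)) / sum((xi-xbar)^2)
n = 3, xbar = 17/3 ≈ 5.666667, ybar = 19/3 ≈ 6.333333
Sxy = sum((xi-xbar)(yi-ybar)) = 64/3 ≈ 21.333333
Sxx = sum((xi-xbar)^2) = 26/3 ≈ 8.666667
b = Sxy / Sxx = 32/13 ≈ 2.461538

2.4615


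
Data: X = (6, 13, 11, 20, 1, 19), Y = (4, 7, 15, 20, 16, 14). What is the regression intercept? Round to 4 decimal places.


a = ybar - b*xbar, where b = sum((xi-xbar)(yi-ybar)) / sum((xi-xbar)^2)
n = 6, xbar = 70/6 = 35/3 ≈ 11.666667, ybar = 76/6 = 38/3 ≈ 12.666667
Sxy = sum((xi-xbar)(yi-ybar)) = 226/3 ≈ 75.333333
Sxx = sum((xi-xbar)^2) = 814/3 ≈ 271.333333
b = Sxy / Sxx = 113/407 ≈ 0.277641
a = 12.666667 - 0.277641 * 11.666667 = 3837/407 ≈ 9.427518

9.4275


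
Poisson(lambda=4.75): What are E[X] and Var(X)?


E[X] = Var(X) = lambda = 4.75

4.75, 4.75


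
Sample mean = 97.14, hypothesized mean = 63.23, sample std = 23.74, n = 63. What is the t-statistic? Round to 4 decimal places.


t = (xbar - mu0) / (s/sqrt(n))
xbar - mu0 = 97.14 - 63.23 = 33.91
sqrt(63) ≈ 7.93725393
s/sqrt(n) = 23.74 / 7.93725393 ≈ 2.99095886
t = 33.91 / 2.99095886 ≈ 11.337501

11.3375


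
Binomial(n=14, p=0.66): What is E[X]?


E[X] = n*p = 14 * 0.66 = 9.24

9.24


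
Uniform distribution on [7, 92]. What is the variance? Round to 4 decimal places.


Var = (b-a)^2 / 12
(b-a)^2 = (92 - 7)^2 = 7225
Var = 7225/12 ≈ 602.083333

602.0833


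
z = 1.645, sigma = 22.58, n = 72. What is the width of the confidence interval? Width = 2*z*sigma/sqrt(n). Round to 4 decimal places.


width = 2*z*sigma/sqrt(n)
2*z*sigma = 2 * 1.645 * 22.58 = 74.2882
sqrt(72) ≈ 8.485281
width = 74.2882 / 8.485281 ≈ 8.754948

8.7549


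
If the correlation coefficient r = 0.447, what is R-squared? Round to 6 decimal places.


R^2 = r^2 = (0.447)^2 = 0.199809

0.199809


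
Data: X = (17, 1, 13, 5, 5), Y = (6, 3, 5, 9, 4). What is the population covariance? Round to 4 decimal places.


Cov = (1/n)*sum((xi-xbar)(yi-ybar))
n = 5, xbar = 41/5 = 8.2, ybar = 27/5 = 5.4
sum((xi-xbar)(yi-ybar)) = 13.6
Cov = 13.6 / 5 = 2.72

2.7200


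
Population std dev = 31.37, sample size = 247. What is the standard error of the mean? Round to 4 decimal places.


SE = sigma / sqrt(n)
sqrt(247) ≈ 15.716234
SE = 31.37 / 15.716234 ≈ 1.996025

1.9960


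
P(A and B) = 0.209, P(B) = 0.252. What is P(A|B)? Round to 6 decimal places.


P(A|B) = P(A and B) / P(B) = 0.209 / 0.252 = 209/252 ≈ 0.82936508

0.829365


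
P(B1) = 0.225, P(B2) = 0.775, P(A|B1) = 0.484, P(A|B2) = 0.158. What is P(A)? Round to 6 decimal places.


P(A) = P(A|B1)*P(B1) + P(A|B2)*P(B2)
P(A|B1)*P(B1) = 0.484 * 0.225 = 0.1089
P(A|B2)*P(B2) = 0.158 * 0.775 = 0.12245
P(A) = 0.1089 + 0.12245 = 0.23135

0.231350


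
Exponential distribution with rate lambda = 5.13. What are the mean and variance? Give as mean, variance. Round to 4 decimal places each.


mean = 1/lam, var = 1/lam^2
mean = 1 / 5.13 = 100/513 ≈ 0.194932
lam^2 = 5.13^2 = 26.3169
var = 1 / 26.3169 ≈ 0.037998

0.1949, 0.0380


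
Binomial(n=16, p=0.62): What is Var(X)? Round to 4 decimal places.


Var = n*p*(1-p) = 16 * 0.62 * 0.38 = 3.7696

3.7696


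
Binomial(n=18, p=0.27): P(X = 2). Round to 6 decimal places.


P = C(n,k) * p^k * (1-p)^(n-k)
C(18,2) = 153
p^k = 0.27^2 = 0.0729
(1-p)^(n-k) = 0.73^16 ≈ 0.006503779
P = 153 * 0.0729 * 0.006503779 ≈ 0.072541

0.072541


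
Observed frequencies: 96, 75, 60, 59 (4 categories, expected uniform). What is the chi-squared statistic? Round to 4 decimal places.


chi2 = sum((O-E)^2/E), E = total/4
total = 290, E = 290/4 = 72.5
(96 - 72.5)^2 / 72.5 = 552.25 / 72.5 = 2209/290 ≈ 7.617241
(75 - 72.5)^2 / 72.5 = 6.25 / 72.5 = 5/58 ≈ 0.086207
(60 - 72.5)^2 / 72.5 = 156.25 / 72.5 = 125/58 ≈ 2.155172
(59 - 72.5)^2 / 72.5 = 182.25 / 72.5 = 729/290 ≈ 2.513793
chi2 = 1794/145 ≈ 12.372414

12.3724


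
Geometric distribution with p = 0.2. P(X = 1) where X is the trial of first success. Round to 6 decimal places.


P = (1-p)^(k-1) * p
(1-p)^(k-1) = 0.8^0 = 1
P = 1 * 0.2 = 0.2

0.200000


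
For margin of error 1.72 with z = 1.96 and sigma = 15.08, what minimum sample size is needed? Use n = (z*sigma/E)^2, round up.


z*sigma/E = 1.96 * 15.08 / 1.72 = 18473/1075 ≈ 17.184186
(z*sigma/E)^2 ≈ 295.296250
round up: n = 296

296


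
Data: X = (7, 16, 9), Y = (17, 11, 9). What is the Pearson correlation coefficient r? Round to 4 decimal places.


r = sum((xi-xbar)(yi-ybar)) / sqrt(sum((xi-xbar)^2) * sum((yi-ybar)^2))
n = 3, xbar = 32/3 ≈ 10.666667, ybar = 37/3 ≈ 12.333333
Sxy = sum((xi-xbar)(yi-ybar)) = -56/3 ≈ -18.666667
Sxx = sum((xi-xbar)^2) = 134/3 ≈ 44.666667
Syy = sum((yi-ybar)^2) = 104/3 ≈ 34.666667
sqrt(Sxx*Syy) ≈ 39.350279
r = Sxy / sqrt(Sxx*Syy) = -18.666667 / 39.350279 ≈ -0.474372

-0.4744


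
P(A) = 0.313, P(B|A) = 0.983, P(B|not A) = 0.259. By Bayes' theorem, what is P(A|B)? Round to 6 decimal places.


P(A|B) = P(B|A)*P(A) / P(B), P(B) = P(B|A)*P(A) + P(B|not A)*P(not A)
P(B|A)*P(A) = 0.983 * 0.313 = 0.307679
P(B|not A)*P(not A) = 0.259 * 0.687 = 0.177933
P(B) = 0.307679 + 0.177933 = 0.485612
P(A|B) = 0.307679 / 0.485612 ≈ 0.63359019

0.633590


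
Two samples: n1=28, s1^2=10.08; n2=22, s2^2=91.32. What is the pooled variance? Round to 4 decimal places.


sp^2 = ((n1-1)*s1^2 + (n2-1)*s2^2)/(n1+n2-2)
(n1-1)*s1^2 = 27 * 10.08 = 272.16
(n2-1)*s2^2 = 21 * 91.32 = 1917.72
numerator = 272.16 + 1917.72 = 2189.88
n1+n2-2 = 48
sp^2 = 2189.88 / 48 = 45.6225

45.6225


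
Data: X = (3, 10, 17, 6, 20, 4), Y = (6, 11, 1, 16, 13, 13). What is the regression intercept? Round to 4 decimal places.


a = ybar - b*xbar, where b = sum((xi-xbar)(yi-ybar)) / sum((xi-xbar)^2)
n = 6, xbar = 60/6 = 10, ybar = 60/6 = 10
Sxy = sum((xi-xbar)(yi-ybar)) = -47
Sxx = sum((xi-xbar)^2) = 250
b = Sxy / Sxx = -0.188
a = 10 - (-0.188) * 10 = 11.88

11.8800


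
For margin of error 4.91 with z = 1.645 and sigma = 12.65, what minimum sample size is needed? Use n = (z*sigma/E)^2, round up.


z*sigma/E = 1.645 * 12.65 / 4.91 ≈ 4.238136
(z*sigma/E)^2 ≈ 17.961801
round up: n = 18

18


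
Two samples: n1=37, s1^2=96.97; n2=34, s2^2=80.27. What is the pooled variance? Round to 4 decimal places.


sp^2 = ((n1-1)*s1^2 + (n2-1)*s2^2)/(n1+n2-2)
(n1-1)*s1^2 = 36 * 96.97 = 3490.92
(n2-1)*s2^2 = 33 * 80.27 = 2648.91
numerator = 3490.92 + 2648.91 = 6139.83
n1+n2-2 = 69
sp^2 = 6139.83 / 69 = 204661/2300 ≈ 88.983043

88.9830


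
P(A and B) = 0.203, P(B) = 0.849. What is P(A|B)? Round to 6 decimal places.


P(A|B) = P(A and B) / P(B) = 0.203 / 0.849 = 203/849 ≈ 0.23910483

0.239105


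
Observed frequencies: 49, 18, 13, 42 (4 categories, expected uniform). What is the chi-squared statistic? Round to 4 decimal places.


chi2 = sum((O-E)^2/E), E = total/4
total = 122, E = 122/4 = 30.5
(49 - 30.5)^2 / 30.5 = 342.25 / 30.5 = 1369/122 ≈ 11.221311
(18 - 30.5)^2 / 30.5 = 156.25 / 30.5 = 625/122 ≈ 5.122951
(13 - 30.5)^2 / 30.5 = 306.25 / 30.5 = 1225/122 ≈ 10.040984
(42 - 30.5)^2 / 30.5 = 132.25 / 30.5 = 529/122 ≈ 4.336066
chi2 = 1874/61 ≈ 30.721311

30.7213


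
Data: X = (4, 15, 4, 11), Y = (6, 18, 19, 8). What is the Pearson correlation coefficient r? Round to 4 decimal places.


r = sum((xi-xbar)(yi-ybar)) / sqrt(sum((xi-xbar)^2) * sum((yi-ybar)^2))
n = 4, xbar = 34/4 = 8.5, ybar = 51/4 = 12.75
Sxy = sum((xi-xbar)(yi-ybar)) = 24.5
Sxx = sum((xi-xbar)^2) = 89
Syy = sum((yi-ybar)^2) = 134.75
sqrt(Sxx*Syy) ≈ 109.511415
r = Sxy / sqrt(Sxx*Syy) = 24.5 / 109.511415 ≈ 0.223721

0.2237


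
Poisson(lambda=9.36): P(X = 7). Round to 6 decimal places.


P = e^(-lam) * lam^k / k!
e^(-9.36) ≈ 0.00008610010
lam^k = 9.36^7 ≈ 6294060.906200
k! = 7! = 5040
P = 0.00008610010 * 6294060.906200 / 5040 ≈ 0.107524

0.107524


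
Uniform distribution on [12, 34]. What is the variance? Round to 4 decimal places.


Var = (b-a)^2 / 12
(b-a)^2 = (34 - 12)^2 = 484
Var = 484/12 ≈ 40.333333

40.3333


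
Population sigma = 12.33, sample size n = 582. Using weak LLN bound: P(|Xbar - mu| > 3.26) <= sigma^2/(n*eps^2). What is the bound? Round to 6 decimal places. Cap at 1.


bound = min(1, sigma^2/(n*eps^2))
sigma^2 = 12.33^2 = 152.0289
n*eps^2 = 582 * 3.26^2 = 582 * 10.6276 = 6185.2632
sigma^2/(n*eps^2) = 152.0289 / 6185.2632 ≈ 0.02457921

0.024579


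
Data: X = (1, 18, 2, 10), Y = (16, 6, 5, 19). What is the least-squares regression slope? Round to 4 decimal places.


b = sum((xi-xbar)(yi-ybar)) / sum((xi-xbar)^2)
n = 4, xbar = 31/4 = 7.75, ybar = 46/4 = 11.5
Sxy = sum((xi-xbar)(yi-ybar)) = -32.5
Sxx = sum((xi-xbar)^2) = 188.75
b = Sxy / Sxx = -26/151 ≈ -0.172185

-0.1722


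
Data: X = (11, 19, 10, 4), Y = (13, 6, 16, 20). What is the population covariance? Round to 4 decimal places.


Cov = (1/n)*sum((xi-xbar)(yi-ybar))
n = 4, xbar = 44/4 = 11, ybar = 55/4 = 13.75
sum((xi-xbar)(yi-ybar)) = -108
Cov = -108 / 4 = -27

-27.0000


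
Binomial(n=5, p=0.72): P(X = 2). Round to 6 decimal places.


P = C(n,k) * p^k * (1-p)^(n-k)
C(5,2) = 10
p^k = 0.72^2 = 0.5184
(1-p)^(n-k) = 0.28^3 = 0.021952
P = 10 * 0.5184 * 0.021952 ≈ 0.113799

0.113799


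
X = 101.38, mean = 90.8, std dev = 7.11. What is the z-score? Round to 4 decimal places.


z = (X - mu) / sigma
X - mu = 101.38 - 90.8 = 10.58
z = 10.58 / 7.11 = 1058/711 ≈ 1.488045

1.4880


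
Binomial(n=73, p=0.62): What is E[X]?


E[X] = n*p = 73 * 0.62 = 45.26

45.26


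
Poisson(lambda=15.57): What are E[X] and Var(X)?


E[X] = Var(X) = lambda = 15.57

15.57, 15.57


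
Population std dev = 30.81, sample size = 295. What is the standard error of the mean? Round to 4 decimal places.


SE = sigma / sqrt(n)
sqrt(295) ≈ 17.175564
SE = 30.81 / 17.175564 ≈ 1.793828

1.7938


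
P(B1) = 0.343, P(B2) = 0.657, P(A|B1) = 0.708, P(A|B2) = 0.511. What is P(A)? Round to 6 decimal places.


P(A) = P(A|B1)*P(B1) + P(A|B2)*P(B2)
P(A|B1)*P(B1) = 0.708 * 0.343 = 0.242844
P(A|B2)*P(B2) = 0.511 * 0.657 = 0.335727
P(A) = 0.242844 + 0.335727 = 0.578571

0.578571


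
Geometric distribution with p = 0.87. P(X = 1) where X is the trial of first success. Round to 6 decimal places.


P = (1-p)^(k-1) * p
(1-p)^(k-1) = 0.13^0 = 1
P = 1 * 0.87 = 0.87

0.870000


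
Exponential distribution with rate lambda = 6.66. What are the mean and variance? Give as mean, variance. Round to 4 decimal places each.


mean = 1/lam, var = 1/lam^2
mean = 1 / 6.66 = 50/333 ≈ 0.150150
lam^2 = 6.66^2 = 44.3556
var = 1 / 44.3556 ≈ 0.022545

0.1502, 0.0225


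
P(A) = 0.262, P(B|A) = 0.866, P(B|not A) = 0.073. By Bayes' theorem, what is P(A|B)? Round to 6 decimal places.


P(A|B) = P(B|A)*P(A) / P(B), P(B) = P(B|A)*P(A) + P(B|not A)*P(not A)
P(B|A)*P(A) = 0.866 * 0.262 = 0.226892
P(B|not A)*P(not A) = 0.073 * 0.738 = 0.053874
P(B) = 0.226892 + 0.053874 = 0.280766
P(A|B) = 0.226892 / 0.280766 ≈ 0.80811779

0.808118


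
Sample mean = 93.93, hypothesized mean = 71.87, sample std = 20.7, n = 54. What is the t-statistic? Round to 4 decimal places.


t = (xbar - mu0) / (s/sqrt(n))
xbar - mu0 = 93.93 - 71.87 = 22.06
sqrt(54) ≈ 7.34846923
s/sqrt(n) = 20.7 / 7.34846923 ≈ 2.81691320
t = 22.06 / 2.81691320 ≈ 7.831267

7.8313


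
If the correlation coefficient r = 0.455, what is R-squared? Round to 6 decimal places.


R^2 = r^2 = (0.455)^2 = 0.207025

0.207025


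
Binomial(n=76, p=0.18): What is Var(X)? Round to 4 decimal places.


Var = n*p*(1-p) = 76 * 0.18 * 0.82 = 11.2176

11.2176


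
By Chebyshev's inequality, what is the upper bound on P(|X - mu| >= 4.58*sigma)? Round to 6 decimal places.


P <= 1/k^2
k^2 = 4.58^2 = 20.9764
1/k^2 = 1 / 20.9764 ≈ 0.04767262

0.047673


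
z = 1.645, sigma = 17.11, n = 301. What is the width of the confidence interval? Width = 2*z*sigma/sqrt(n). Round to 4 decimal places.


width = 2*z*sigma/sqrt(n)
2*z*sigma = 2 * 1.645 * 17.11 = 56.2919
sqrt(301) ≈ 17.349352
width = 56.2919 / 17.349352 ≈ 3.244611

3.2446


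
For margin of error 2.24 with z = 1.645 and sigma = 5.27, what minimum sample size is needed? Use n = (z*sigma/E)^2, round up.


z*sigma/E = 1.645 * 5.27 / 2.24 = 24769/6400 ≈ 3.870156
(z*sigma/E)^2 ≈ 14.978109
round up: n = 15

15


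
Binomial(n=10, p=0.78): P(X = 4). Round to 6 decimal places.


P = C(n,k) * p^k * (1-p)^(n-k)
C(10,4) = 210
p^k = 0.78^4 ≈ 0.3701506
(1-p)^(n-k) = 0.22^6 ≈ 0.0001133799
P = 210 * 0.3701506 * 0.0001133799 ≈ 0.008813

0.008813


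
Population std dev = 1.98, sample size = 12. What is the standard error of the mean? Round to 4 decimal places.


SE = sigma / sqrt(n)
sqrt(12) ≈ 3.464102
SE = 1.98 / 3.464102 ≈ 0.571577

0.5716


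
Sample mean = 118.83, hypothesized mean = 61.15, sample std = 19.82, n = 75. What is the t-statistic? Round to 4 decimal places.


t = (xbar - mu0) / (s/sqrt(n))
xbar - mu0 = 118.83 - 61.15 = 57.68
sqrt(75) ≈ 8.66025404
s/sqrt(n) = 19.82 / 8.66025404 ≈ 2.28861647
t = 57.68 / 2.28861647 ≈ 25.203000

25.2030


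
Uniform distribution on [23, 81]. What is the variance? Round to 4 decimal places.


Var = (b-a)^2 / 12
(b-a)^2 = (81 - 23)^2 = 3364
Var = 3364/12 ≈ 280.333333

280.3333


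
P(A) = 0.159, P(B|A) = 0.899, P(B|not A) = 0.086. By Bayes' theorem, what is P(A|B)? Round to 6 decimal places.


P(A|B) = P(B|A)*P(A) / P(B), P(B) = P(B|A)*P(A) + P(B|not A)*P(not A)
P(B|A)*P(A) = 0.899 * 0.159 = 0.142941
P(B|not A)*P(not A) = 0.086 * 0.841 = 0.072326
P(B) = 0.142941 + 0.072326 = 0.215267
P(A|B) = 0.142941 / 0.215267 = 4929/7423 ≈ 0.66401724

0.664017


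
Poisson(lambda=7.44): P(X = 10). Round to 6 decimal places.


P = e^(-lam) * lam^k / k!
e^(-7.44) ≈ 0.0005872852
lam^k = 7.44^10 ≈ 519672045.294423
k! = 10! = 3628800
P = 0.0005872852 * 519672045.294423 / 3628800 ≈ 0.084104

0.084104


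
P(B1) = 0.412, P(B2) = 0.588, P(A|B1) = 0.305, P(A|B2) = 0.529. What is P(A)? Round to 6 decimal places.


P(A) = P(A|B1)*P(B1) + P(A|B2)*P(B2)
P(A|B1)*P(B1) = 0.305 * 0.412 = 0.12566
P(A|B2)*P(B2) = 0.529 * 0.588 = 0.311052
P(A) = 0.12566 + 0.311052 = 0.436712

0.436712


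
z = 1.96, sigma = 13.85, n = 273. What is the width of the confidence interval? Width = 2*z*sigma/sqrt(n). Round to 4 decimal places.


width = 2*z*sigma/sqrt(n)
2*z*sigma = 2 * 1.96 * 13.85 = 54.292
sqrt(273) ≈ 16.522712
width = 54.292 / 16.522712 ≈ 3.285901

3.2859


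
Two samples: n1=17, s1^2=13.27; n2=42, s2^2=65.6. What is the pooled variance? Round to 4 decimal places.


sp^2 = ((n1-1)*s1^2 + (n2-1)*s2^2)/(n1+n2-2)
(n1-1)*s1^2 = 16 * 13.27 = 212.32
(n2-1)*s2^2 = 41 * 65.6 = 2689.6
numerator = 212.32 + 2689.6 = 2901.92
n1+n2-2 = 57
sp^2 = 2901.92 / 57 = 72548/1425 ≈ 50.910877

50.9109


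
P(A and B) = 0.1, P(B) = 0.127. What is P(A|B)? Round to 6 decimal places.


P(A|B) = P(A and B) / P(B) = 0.1 / 0.127 = 100/127 ≈ 0.78740157

0.787402


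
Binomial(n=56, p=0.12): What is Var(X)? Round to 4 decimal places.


Var = n*p*(1-p) = 56 * 0.12 * 0.88 = 5.9136

5.9136


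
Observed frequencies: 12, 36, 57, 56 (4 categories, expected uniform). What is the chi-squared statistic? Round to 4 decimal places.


chi2 = sum((O-E)^2/E), E = total/4
total = 161, E = 161/4 = 40.25
(12 - 40.25)^2 / 40.25 = 798.0625 / 40.25 = 12769/644 ≈ 19.827640
(36 - 40.25)^2 / 40.25 = 18.0625 / 40.25 = 289/644 ≈ 0.448758
(57 - 40.25)^2 / 40.25 = 280.5625 / 40.25 = 4489/644 ≈ 6.970497
(56 - 40.25)^2 / 40.25 = 248.0625 / 40.25 = 567/92 ≈ 6.163043
chi2 = 5379/161 ≈ 33.409938

33.4099


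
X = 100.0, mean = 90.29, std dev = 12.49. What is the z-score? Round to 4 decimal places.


z = (X - mu) / sigma
X - mu = 100.0 - 90.29 = 9.71
z = 9.71 / 12.49 = 971/1249 ≈ 0.777422

0.7774


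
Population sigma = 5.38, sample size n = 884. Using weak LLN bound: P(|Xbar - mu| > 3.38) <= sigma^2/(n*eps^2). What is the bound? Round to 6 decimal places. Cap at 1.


bound = min(1, sigma^2/(n*eps^2))
sigma^2 = 5.38^2 = 28.9444
n*eps^2 = 884 * 3.38^2 = 884 * 11.4244 = 10099.1696
sigma^2/(n*eps^2) = 28.9444 / 10099.1696 ≈ 0.00286602

0.002866


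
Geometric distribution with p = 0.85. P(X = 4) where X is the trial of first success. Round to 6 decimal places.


P = (1-p)^(k-1) * p
(1-p)^(k-1) = 0.15^3 = 0.003375
P = 0.003375 * 0.85 = 0.00286875

0.002869


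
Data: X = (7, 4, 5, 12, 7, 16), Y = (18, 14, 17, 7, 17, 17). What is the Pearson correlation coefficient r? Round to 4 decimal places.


r = sum((xi-xbar)(yi-ybar)) / sqrt(sum((xi-xbar)^2) * sum((yi-ybar)^2))
n = 6, xbar = 51/6 = 8.5, ybar = 90/6 = 15
Sxy = sum((xi-xbar)(yi-ybar)) = -23
Sxx = sum((xi-xbar)^2) = 105.5
Syy = sum((yi-ybar)^2) = 86
sqrt(Sxx*Syy) ≈ 95.252297
r = Sxy / sqrt(Sxx*Syy) = -23 / 95.252297 ≈ -0.241464

-0.2415


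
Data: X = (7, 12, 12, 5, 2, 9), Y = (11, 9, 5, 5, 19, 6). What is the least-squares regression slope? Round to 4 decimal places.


b = sum((xi-xbar)(yi-ybar)) / sum((xi-xbar)^2)
n = 6, xbar = 47/6 ≈ 7.833333, ybar = 55/6 ≈ 9.166667
Sxy = sum((xi-xbar)(yi-ybar)) = -413/6 ≈ -68.833333
Sxx = sum((xi-xbar)^2) = 473/6 ≈ 78.833333
b = Sxy / Sxx = -413/473 ≈ -0.873150

-0.8732


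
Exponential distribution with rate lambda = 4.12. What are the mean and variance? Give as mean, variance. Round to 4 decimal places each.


mean = 1/lam, var = 1/lam^2
mean = 1 / 4.12 = 25/103 ≈ 0.242718
lam^2 = 4.12^2 = 16.9744
var = 1 / 16.9744 ≈ 0.058912

0.2427, 0.0589


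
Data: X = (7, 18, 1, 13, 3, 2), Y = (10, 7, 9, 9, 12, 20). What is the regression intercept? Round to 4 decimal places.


a = ybar - b*xbar, where b = sum((xi-xbar)(yi-ybar)) / sum((xi-xbar)^2)
n = 6, xbar = 44/6 = 22/3 ≈ 7.333333, ybar = 67/6 ≈ 11.166667
Sxy = sum((xi-xbar)(yi-ybar)) = -280/3 ≈ -93.333333
Sxx = sum((xi-xbar)^2) = 700/3 ≈ 233.333333
b = Sxy / Sxx = -0.4
a = 11.166667 - (-0.4) * 7.333333 = 14.1

14.1000


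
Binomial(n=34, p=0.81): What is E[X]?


E[X] = n*p = 34 * 0.81 = 27.54

27.54


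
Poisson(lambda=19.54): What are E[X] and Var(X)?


E[X] = Var(X) = lambda = 19.54

19.54, 19.54


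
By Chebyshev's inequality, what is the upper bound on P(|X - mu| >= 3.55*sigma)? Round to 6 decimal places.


P <= 1/k^2
k^2 = 3.55^2 = 12.6025
1/k^2 = 1 / 12.6025 = 400/5041 ≈ 0.07934934

0.079349


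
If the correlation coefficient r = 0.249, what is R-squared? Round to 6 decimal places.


R^2 = r^2 = (0.249)^2 = 0.062001

0.062001


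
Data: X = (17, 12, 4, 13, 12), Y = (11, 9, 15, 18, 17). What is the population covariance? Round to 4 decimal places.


Cov = (1/n)*sum((xi-xbar)(yi-ybar))
n = 5, xbar = 58/5 = 11.6, ybar = 70/5 = 14
sum((xi-xbar)(yi-ybar)) = -19
Cov = -19 / 5 = -3.8

-3.8000


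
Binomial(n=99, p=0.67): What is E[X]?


E[X] = n*p = 99 * 0.67 = 66.33

66.33


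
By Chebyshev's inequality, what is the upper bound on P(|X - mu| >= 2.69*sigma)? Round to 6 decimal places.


P <= 1/k^2
k^2 = 2.69^2 = 7.2361
1/k^2 = 1 / 7.2361 ≈ 0.13819599

0.138196


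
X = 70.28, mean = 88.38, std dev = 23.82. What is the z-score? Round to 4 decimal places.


z = (X - mu) / sigma
X - mu = 70.28 - 88.38 = -18.1
z = -18.1 / 23.82 = -905/1191 ≈ -0.759866

-0.7599


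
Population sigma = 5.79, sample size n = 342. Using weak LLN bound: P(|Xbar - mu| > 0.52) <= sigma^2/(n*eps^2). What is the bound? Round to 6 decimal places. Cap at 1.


bound = min(1, sigma^2/(n*eps^2))
sigma^2 = 5.79^2 = 33.5241
n*eps^2 = 342 * 0.52^2 = 342 * 0.2704 = 92.4768
sigma^2/(n*eps^2) = 33.5241 / 92.4768 ≈ 0.36251363

0.362514


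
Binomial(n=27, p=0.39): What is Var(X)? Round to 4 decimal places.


Var = n*p*(1-p) = 27 * 0.39 * 0.61 = 6.4233

6.4233


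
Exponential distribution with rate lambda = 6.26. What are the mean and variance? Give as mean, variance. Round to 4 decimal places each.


mean = 1/lam, var = 1/lam^2
mean = 1 / 6.26 = 50/313 ≈ 0.159744
lam^2 = 6.26^2 = 39.1876
var = 1 / 39.1876 ≈ 0.025518

0.1597, 0.0255


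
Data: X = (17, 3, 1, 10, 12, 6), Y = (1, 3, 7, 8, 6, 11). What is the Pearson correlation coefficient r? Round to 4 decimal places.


r = sum((xi-xbar)(yi-ybar)) / sqrt(sum((xi-xbar)^2) * sum((yi-ybar)^2))
n = 6, xbar = 49/6 ≈ 8.166667, ybar = 36/6 = 6
Sxy = sum((xi-xbar)(yi-ybar)) = -43
Sxx = sum((xi-xbar)^2) = 1073/6 ≈ 178.833333
Syy = sum((yi-ybar)^2) = 64
sqrt(Sxx*Syy) ≈ 106.982865
r = Sxy / sqrt(Sxx*Syy) = -43 / 106.982865 ≈ -0.401934

-0.4019


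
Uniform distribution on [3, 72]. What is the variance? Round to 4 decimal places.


Var = (b-a)^2 / 12
(b-a)^2 = (72 - 3)^2 = 4761
Var = 4761/12 = 396.75

396.7500


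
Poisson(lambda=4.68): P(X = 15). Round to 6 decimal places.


P = e^(-lam) * lam^k / k!
e^(-4.68) ≈ 0.009279014
lam^k = 4.68^15 ≈ 11315866003.031146
k! = 15! = 1307674368000
P = 0.009279014 * 11315866003.031146 / 1307674368000 ≈ 0.000080

0.000080


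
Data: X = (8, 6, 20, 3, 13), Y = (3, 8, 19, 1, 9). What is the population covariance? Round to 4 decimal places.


Cov = (1/n)*sum((xi-xbar)(yi-ybar))
n = 5, xbar = 50/5 = 10, ybar = 40/5 = 8
sum((xi-xbar)(yi-ybar)) = 172
Cov = 172 / 5 = 34.4

34.4000


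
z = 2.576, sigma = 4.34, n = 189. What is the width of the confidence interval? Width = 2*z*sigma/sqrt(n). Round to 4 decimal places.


width = 2*z*sigma/sqrt(n)
2*z*sigma = 2 * 2.576 * 4.34 = 22.35968
sqrt(189) ≈ 13.747727
width = 22.35968 / 13.747727 ≈ 1.626427

1.6264


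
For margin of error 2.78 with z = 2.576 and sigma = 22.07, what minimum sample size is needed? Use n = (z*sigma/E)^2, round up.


z*sigma/E = 2.576 * 22.07 / 2.78 ≈ 20.450475
(z*sigma/E)^2 ≈ 418.221920
round up: n = 419

419


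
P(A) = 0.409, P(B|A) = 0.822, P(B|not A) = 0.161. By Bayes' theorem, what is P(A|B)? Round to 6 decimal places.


P(A|B) = P(B|A)*P(A) / P(B), P(B) = P(B|A)*P(A) + P(B|not A)*P(not A)
P(B|A)*P(A) = 0.822 * 0.409 = 0.336198
P(B|not A)*P(not A) = 0.161 * 0.591 = 0.095151
P(B) = 0.336198 + 0.095151 = 0.431349
P(A|B) = 0.336198 / 0.431349 ≈ 0.77941064

0.779411


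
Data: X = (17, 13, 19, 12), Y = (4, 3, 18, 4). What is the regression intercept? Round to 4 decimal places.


a = ybar - b*xbar, where b = sum((xi-xbar)(yi-ybar)) / sum((xi-xbar)^2)
n = 4, xbar = 61/4 = 15.25, ybar = 29/4 = 7.25
Sxy = sum((xi-xbar)(yi-ybar)) = 54.75
Sxx = sum((xi-xbar)^2) = 32.75
b = Sxy / Sxx = 219/131 ≈ 1.671756
a = 7.25 - 1.671756 * 15.25 = -2390/131 ≈ -18.244275

-18.2443


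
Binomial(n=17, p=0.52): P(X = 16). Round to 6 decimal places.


P = C(n,k) * p^k * (1-p)^(n-k)
C(17,16) = 17
p^k = 0.52^16 ≈ 0.00002857943
(1-p)^(n-k) = 0.48^1 = 0.48
P = 17 * 0.00002857943 * 0.48 ≈ 0.000233

0.000233


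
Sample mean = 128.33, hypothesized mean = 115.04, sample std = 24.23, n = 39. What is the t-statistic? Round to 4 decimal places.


t = (xbar - mu0) / (s/sqrt(n))
xbar - mu0 = 128.33 - 115.04 = 13.29
sqrt(39) ≈ 6.24499800
s/sqrt(n) = 24.23 / 6.24499800 ≈ 3.87990517
t = 13.29 / 3.87990517 ≈ 3.425341

3.4253


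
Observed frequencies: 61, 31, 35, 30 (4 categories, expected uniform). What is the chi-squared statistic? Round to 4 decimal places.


chi2 = sum((O-E)^2/E), E = total/4
total = 157, E = 157/4 = 39.25
(61 - 39.25)^2 / 39.25 = 473.0625 / 39.25 = 7569/628 ≈ 12.052548
(31 - 39.25)^2 / 39.25 = 68.0625 / 39.25 = 1089/628 ≈ 1.734076
(35 - 39.25)^2 / 39.25 = 18.0625 / 39.25 = 289/628 ≈ 0.460191
(30 - 39.25)^2 / 39.25 = 85.5625 / 39.25 = 1369/628 ≈ 2.179936
chi2 = 2579/157 ≈ 16.426752

16.4268


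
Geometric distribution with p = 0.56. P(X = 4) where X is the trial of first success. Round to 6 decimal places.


P = (1-p)^(k-1) * p
(1-p)^(k-1) = 0.44^3 = 0.085184
P = 0.085184 * 0.56 = 0.04770304

0.047703


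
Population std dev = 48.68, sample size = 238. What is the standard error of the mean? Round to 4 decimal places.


SE = sigma / sqrt(n)
sqrt(238) ≈ 15.427249
SE = 48.68 / 15.427249 ≈ 3.155456

3.1555
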